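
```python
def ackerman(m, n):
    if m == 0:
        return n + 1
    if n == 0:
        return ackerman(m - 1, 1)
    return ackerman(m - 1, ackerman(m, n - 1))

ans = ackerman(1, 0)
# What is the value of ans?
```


ackerman(1, 0)
n == 0: return ackerman(0, 1)
= ackerman(0, 1) = 2
= 2


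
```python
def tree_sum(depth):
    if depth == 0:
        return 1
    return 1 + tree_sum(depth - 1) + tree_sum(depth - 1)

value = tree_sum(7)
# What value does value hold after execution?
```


tree_sum(7)
= 1 + tree_sum(6) + tree_sum(6)
= 1 + 2 * tree_sum(6)
tree_sum(k) = 2^(k+1) - 1
tree_sum(0) = 1
tree_sum(1) = 3
tree_sum(2) = 7
tree_sum(3) = 15
tree_sum(4) = 31
tree_sum(7) = 2^8 - 1 = 255


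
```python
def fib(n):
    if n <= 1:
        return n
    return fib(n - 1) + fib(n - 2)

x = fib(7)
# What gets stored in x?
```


fib(7)
= fib(6) + fib(5)
= (fib(5) + fib(4)) + fib(5)
Computing bottom-up: fib(0)=0, fib(1)=1, fib(2)=1, fib(3)=2, fib(4)=3, fib(5)=5, fib(6)=8, fib(7)=13
= 13


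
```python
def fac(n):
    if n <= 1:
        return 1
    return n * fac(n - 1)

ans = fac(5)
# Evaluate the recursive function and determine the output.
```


fac(5)
= 5 * fac(4)
= 5 * 4 * fac(3)
= 5 * 4 * 3 * fac(2)
= 5 * 4 * 3 * 2 * fac(1)
= 5 * 4 * 3 * 2 * 1
= 120


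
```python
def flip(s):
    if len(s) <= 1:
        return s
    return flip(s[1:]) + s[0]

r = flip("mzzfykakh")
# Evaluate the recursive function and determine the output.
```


flip("mzzfykakh")
= flip("zzfykakh") + "m"
= flip("zfykakh") + "z" + "m"
= flip("fykakh") + "z" + "z" + "m"
= flip("ykakh") + "f" + "z" + "z" + "m"
= flip("kakh") + "y" + "f" + "z" + "z" + "m"
= flip("akh") + "k" + "y" + "f" + "z" + "z" + "m"
= flip("kh") + "a" + "k" + "y" + "f" + "z" + "z" + "m"
= flip("h") + "k" + "a" + "k" + "y" + "f" + "z" + "z" + "m"
= "h" + "k" + "a" + "k" + "y" + "f" + "z" + "z" + "m"
= "hkakyfzzm"


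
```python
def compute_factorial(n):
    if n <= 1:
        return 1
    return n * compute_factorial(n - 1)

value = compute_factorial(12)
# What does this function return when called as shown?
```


compute_factorial(12)
= 12 * compute_factorial(11)
= 12 * 11 * compute_factorial(10)
= 12 * 11 * 10 * compute_factorial(9)
= 12 * 11 * 10 * 9 * compute_factorial(8)
= 12 * 11 * 10 * 9 * 8 * compute_factorial(7)
= 12 * 11 * 10 * 9 * 8 * 7 * compute_factorial(6)
= 12 * 11 * 10 * 9 * 8 * 7 * 6 * compute_factorial(5)
= 12 * 11 * 10 * 9 * 8 * 7 * 6 * 5 * compute_factorial(4)
= 12 * 11 * 10 * 9 * 8 * 7 * 6 * 5 * 4 * compute_factorial(3)
= 12 * 11 * 10 * 9 * 8 * 7 * 6 * 5 * 4 * 3 * compute_factorial(2)
= 12 * 11 * 10 * 9 * 8 * 7 * 6 * 5 * 4 * 3 * 2 * compute_factorial(1)
= 12 * 11 * 10 * 9 * 8 * 7 * 6 * 5 * 4 * 3 * 2 * 1
= 479001600


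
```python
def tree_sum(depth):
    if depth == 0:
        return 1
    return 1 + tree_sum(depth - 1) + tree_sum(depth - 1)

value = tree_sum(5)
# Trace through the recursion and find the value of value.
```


tree_sum(5)
= 1 + tree_sum(4) + tree_sum(4)
= 1 + 2 * tree_sum(4)
tree_sum(k) = 2^(k+1) - 1
tree_sum(0) = 1
tree_sum(1) = 3
tree_sum(2) = 7
tree_sum(3) = 15
tree_sum(4) = 31
tree_sum(5) = 2^6 - 1 = 63


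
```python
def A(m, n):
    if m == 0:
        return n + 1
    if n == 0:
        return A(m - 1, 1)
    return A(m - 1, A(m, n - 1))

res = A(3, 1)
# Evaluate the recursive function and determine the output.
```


A(3, 1)
= A(2, A(3, 0))
First compute A(3, 0) = 5
= A(2, 5)
= 13


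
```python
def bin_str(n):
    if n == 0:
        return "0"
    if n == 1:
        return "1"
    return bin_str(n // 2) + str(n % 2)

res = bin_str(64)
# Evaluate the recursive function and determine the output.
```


bin_str(64)
= bin_str(32) + "0"
= bin_str(16) + "0" + "0"
= bin_str(8) + "0" + "0" + "0"
= bin_str(4) + "0" + "0" + "0" + "0"
= bin_str(2) + "0" + "0" + "0" + "0" + "0"
= bin_str(1) + "0" + "0" + "0" + "0" + "0" + "0"
= "1" + "0" + "0" + "0" + "0" + "0" + "0"
= "1000000"


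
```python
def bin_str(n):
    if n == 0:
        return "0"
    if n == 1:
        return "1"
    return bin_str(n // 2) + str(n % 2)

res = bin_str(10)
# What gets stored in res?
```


bin_str(10)
= bin_str(5) + "0"
= bin_str(2) + "1" + "0"
= bin_str(1) + "0" + "1" + "0"
= "1" + "0" + "1" + "0"
= "1010"


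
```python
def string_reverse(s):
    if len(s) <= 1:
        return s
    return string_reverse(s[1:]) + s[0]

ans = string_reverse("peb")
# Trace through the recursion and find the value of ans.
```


string_reverse("peb")
= string_reverse("eb") + "p"
= string_reverse("b") + "e" + "p"
= "b" + "e" + "p"
= "bep"


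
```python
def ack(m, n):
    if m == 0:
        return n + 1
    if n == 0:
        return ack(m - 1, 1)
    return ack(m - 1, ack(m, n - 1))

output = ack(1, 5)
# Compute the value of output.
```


ack(1, 5)
= ack(0, ack(1, 4))
First compute ack(1, 4) = 6
= ack(0, 6)
= 7


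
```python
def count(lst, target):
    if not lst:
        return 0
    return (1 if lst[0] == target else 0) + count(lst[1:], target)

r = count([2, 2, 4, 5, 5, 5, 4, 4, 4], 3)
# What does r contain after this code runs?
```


count([2, 2, 4, 5, 5, 5, 4, 4, 4], 3)
lst[0]=2 != 3: 0 + count([2, 4, 5, 5, 5, 4, 4, 4], 3)
lst[0]=2 != 3: 0 + count([4, 5, 5, 5, 4, 4, 4], 3)
lst[0]=4 != 3: 0 + count([5, 5, 5, 4, 4, 4], 3)
lst[0]=5 != 3: 0 + count([5, 5, 4, 4, 4], 3)
lst[0]=5 != 3: 0 + count([5, 4, 4, 4], 3)
lst[0]=5 != 3: 0 + count([4, 4, 4], 3)
lst[0]=4 != 3: 0 + count([4, 4], 3)
lst[0]=4 != 3: 0 + count([4], 3)
lst[0]=4 != 3: 0 + count([], 3)
= 0


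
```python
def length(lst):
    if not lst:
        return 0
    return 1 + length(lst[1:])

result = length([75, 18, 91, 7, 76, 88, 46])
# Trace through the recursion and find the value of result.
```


length([75, 18, 91, 7, 76, 88, 46])
= 1 + length([18, 91, 7, 76, 88, 46])
= 1 + 1 + length([91, 7, 76, 88, 46])
= 1 + 1 + 1 + length([7, 76, 88, 46])
= 1 + 1 + 1 + 1 + length([76, 88, 46])
= 1 + 1 + 1 + 1 + 1 + length([88, 46])
= 1 + 1 + 1 + 1 + 1 + 1 + length([46])
= 1 + 1 + 1 + 1 + 1 + 1 + 1 + length([])
= 1 + 1 + 1 + 1 + 1 + 1 + 1 + 0
= 7


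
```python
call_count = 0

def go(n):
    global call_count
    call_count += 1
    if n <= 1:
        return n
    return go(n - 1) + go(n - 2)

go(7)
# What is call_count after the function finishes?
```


go(7) calls go(6) and go(5); each non-base call branches into two more.
Let C(k) = total number of calls made by go(k), including the call to go(k) itself.
Base cases: C(0) = 1, C(1) = 1
Recurrence: C(k) = 1 + C(k-1) + C(k-2)
  C(2) = 1 + C(1) + C(0) = 1 + 1 + 1 = 3
  C(3) = 1 + C(2) + C(1) = 1 + 3 + 1 = 5
  C(4) = 1 + C(3) + C(2) = 1 + 5 + 3 = 9
  C(5) = 1 + C(4) + C(3) = 1 + 9 + 5 = 15
  C(6) = 1 + C(5) + C(4) = 1 + 15 + 9 = 25
  C(7) = 1 + C(6) + C(5) = 1 + 25 + 15 = 41
Total calls = C(7) = 41


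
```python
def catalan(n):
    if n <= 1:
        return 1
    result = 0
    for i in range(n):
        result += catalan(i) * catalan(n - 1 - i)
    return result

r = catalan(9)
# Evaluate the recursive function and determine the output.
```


catalan(9)
= sum of catalan(i) * catalan(9-1-i) for i in 0..8
First compute sub-values bottom-up:
  catalan(0) = 1, catalan(1) = 1
  catalan(2) = 1*1 + 1*1 = 2
  catalan(3) = 1*2 + 1*1 + 2*1 = 5
  catalan(4) = 1*5 + 1*2 + 2*1 + 5*1 = 14
  catalan(5) = 1*14 + 1*5 + 2*2 + 5*1 + 14*1 = 42
  catalan(6) = 1*42 + 1*14 + 2*5 + 5*2 + 14*1 + 42*1 = 132
  catalan(7) = 1*132 + 1*42 + 2*14 + 5*5 + 14*2 + 42*1 + 132*1 = 429
  catalan(8) = 1*429 + 1*132 + 2*42 + 5*14 + 14*5 + 42*2 + 132*1 + 429*1 = 1430
Now catalan(9):
  catalan(0)*catalan(8) = 1*1430 = 1430
  catalan(1)*catalan(7) = 1*429 = 429
  catalan(2)*catalan(6) = 2*132 = 264
  catalan(3)*catalan(5) = 5*42 = 210
  catalan(4)*catalan(4) = 14*14 = 196
  catalan(5)*catalan(3) = 42*5 = 210
  catalan(6)*catalan(2) = 132*2 = 264
  catalan(7)*catalan(1) = 429*1 = 429
  catalan(8)*catalan(0) = 1430*1 = 1430
= 1430 + 429 + 264 + 210 + 196 + 210 + 264 + 429 + 1430
= 4862


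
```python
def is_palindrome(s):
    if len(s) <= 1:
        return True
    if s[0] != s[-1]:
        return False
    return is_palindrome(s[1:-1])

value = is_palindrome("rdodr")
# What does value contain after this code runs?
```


is_palindrome("rdodr")
"rdodr": s[0]='r' == s[-1]='r' -> is_palindrome("dod")
"dod": s[0]='d' == s[-1]='d' -> is_palindrome("o")
"o": len <= 1 -> True
= True


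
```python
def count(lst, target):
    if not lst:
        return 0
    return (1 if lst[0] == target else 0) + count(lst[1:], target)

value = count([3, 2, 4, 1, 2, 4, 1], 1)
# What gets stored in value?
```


count([3, 2, 4, 1, 2, 4, 1], 1)
lst[0]=3 != 1: 0 + count([2, 4, 1, 2, 4, 1], 1)
lst[0]=2 != 1: 0 + count([4, 1, 2, 4, 1], 1)
lst[0]=4 != 1: 0 + count([1, 2, 4, 1], 1)
lst[0]=1 == 1: 1 + count([2, 4, 1], 1)
lst[0]=2 != 1: 0 + count([4, 1], 1)
lst[0]=4 != 1: 0 + count([1], 1)
lst[0]=1 == 1: 1 + count([], 1)
= 2


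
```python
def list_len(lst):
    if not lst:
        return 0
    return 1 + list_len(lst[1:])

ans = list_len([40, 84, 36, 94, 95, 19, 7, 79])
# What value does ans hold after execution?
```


list_len([40, 84, 36, 94, 95, 19, 7, 79])
= 1 + list_len([84, 36, 94, 95, 19, 7, 79])
= 1 + 1 + list_len([36, 94, 95, 19, 7, 79])
= 1 + 1 + 1 + list_len([94, 95, 19, 7, 79])
= 1 + 1 + 1 + 1 + list_len([95, 19, 7, 79])
= 1 + 1 + 1 + 1 + 1 + list_len([19, 7, 79])
= 1 + 1 + 1 + 1 + 1 + 1 + list_len([7, 79])
= 1 + 1 + 1 + 1 + 1 + 1 + 1 + list_len([79])
= 1 + 1 + 1 + 1 + 1 + 1 + 1 + 1 + list_len([])
= 1 + 1 + 1 + 1 + 1 + 1 + 1 + 1 + 0
= 8


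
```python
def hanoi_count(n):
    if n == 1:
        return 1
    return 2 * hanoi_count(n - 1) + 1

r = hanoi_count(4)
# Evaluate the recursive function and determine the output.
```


hanoi_count(4)
= 2 * hanoi_count(3) + 1
= 2 * (2 * hanoi_count(2) + 1) + 1
= 2 * (2 * (2 * hanoi_count(1) + 1) + 1) + 1
Now compute bottom-up:
hanoi_count(1) = 1
hanoi_count(2) = 2 * 1 + 1 = 3
hanoi_count(3) = 2 * 3 + 1 = 7
hanoi_count(4) = 2 * 7 + 1 = 15
= 15


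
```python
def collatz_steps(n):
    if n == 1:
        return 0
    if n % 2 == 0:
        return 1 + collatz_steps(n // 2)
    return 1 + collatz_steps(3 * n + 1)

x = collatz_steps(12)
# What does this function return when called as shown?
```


collatz_steps(12)
12 is even -> collatz_steps(6)
6 is even -> collatz_steps(3)
3 is odd -> 3*3+1 = 10 -> collatz_steps(10)
10 is even -> collatz_steps(5)
5 is odd -> 3*5+1 = 16 -> collatz_steps(16)
16 is even -> collatz_steps(8)
8 is even -> collatz_steps(4)
4 is even -> collatz_steps(2)
2 is even -> collatz_steps(1)
Reached 1 after 9 steps
= 9


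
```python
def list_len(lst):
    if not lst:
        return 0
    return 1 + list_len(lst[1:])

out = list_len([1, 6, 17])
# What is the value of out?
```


list_len([1, 6, 17])
= 1 + list_len([6, 17])
= 1 + 1 + list_len([17])
= 1 + 1 + 1 + list_len([])
= 1 + 1 + 1 + 0
= 3


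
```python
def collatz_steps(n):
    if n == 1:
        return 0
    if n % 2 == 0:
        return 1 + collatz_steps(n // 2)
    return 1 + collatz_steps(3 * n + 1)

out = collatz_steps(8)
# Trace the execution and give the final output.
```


collatz_steps(8)
8 is even -> collatz_steps(4)
4 is even -> collatz_steps(2)
2 is even -> collatz_steps(1)
Reached 1 after 3 steps
= 3


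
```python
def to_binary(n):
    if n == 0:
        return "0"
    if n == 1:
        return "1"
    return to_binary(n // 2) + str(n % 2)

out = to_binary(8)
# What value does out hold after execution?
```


to_binary(8)
= to_binary(4) + "0"
= to_binary(2) + "0" + "0"
= to_binary(1) + "0" + "0" + "0"
= "1" + "0" + "0" + "0"
= "1000"


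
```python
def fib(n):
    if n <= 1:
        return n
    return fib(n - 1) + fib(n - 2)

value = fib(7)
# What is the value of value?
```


fib(7)
= fib(6) + fib(5)
= (fib(5) + fib(4)) + fib(5)
Computing bottom-up: fib(0)=0, fib(1)=1, fib(2)=1, fib(3)=2, fib(4)=3, fib(5)=5, fib(6)=8, fib(7)=13
= 13


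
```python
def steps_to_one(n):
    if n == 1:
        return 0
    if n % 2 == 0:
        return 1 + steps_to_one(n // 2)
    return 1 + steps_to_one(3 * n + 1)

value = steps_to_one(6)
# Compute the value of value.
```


steps_to_one(6)
6 is even -> steps_to_one(3)
3 is odd -> 3*3+1 = 10 -> steps_to_one(10)
10 is even -> steps_to_one(5)
5 is odd -> 3*5+1 = 16 -> steps_to_one(16)
16 is even -> steps_to_one(8)
8 is even -> steps_to_one(4)
4 is even -> steps_to_one(2)
2 is even -> steps_to_one(1)
Reached 1 after 8 steps
= 8


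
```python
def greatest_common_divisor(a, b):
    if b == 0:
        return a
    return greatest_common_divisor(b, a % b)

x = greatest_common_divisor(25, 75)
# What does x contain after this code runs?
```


greatest_common_divisor(25, 75)
= greatest_common_divisor(75, 25 % 75) = greatest_common_divisor(75, 25)
= greatest_common_divisor(25, 75 % 25) = greatest_common_divisor(25, 0)
b == 0, return a = 25


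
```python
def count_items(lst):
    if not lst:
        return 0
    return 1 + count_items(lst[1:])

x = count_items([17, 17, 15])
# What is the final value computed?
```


count_items([17, 17, 15])
= 1 + count_items([17, 15])
= 1 + 1 + count_items([15])
= 1 + 1 + 1 + count_items([])
= 1 + 1 + 1 + 0
= 3


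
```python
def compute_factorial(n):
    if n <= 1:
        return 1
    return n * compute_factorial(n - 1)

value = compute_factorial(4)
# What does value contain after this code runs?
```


compute_factorial(4)
= 4 * compute_factorial(3)
= 4 * 3 * compute_factorial(2)
= 4 * 3 * 2 * compute_factorial(1)
= 4 * 3 * 2 * 1
= 24


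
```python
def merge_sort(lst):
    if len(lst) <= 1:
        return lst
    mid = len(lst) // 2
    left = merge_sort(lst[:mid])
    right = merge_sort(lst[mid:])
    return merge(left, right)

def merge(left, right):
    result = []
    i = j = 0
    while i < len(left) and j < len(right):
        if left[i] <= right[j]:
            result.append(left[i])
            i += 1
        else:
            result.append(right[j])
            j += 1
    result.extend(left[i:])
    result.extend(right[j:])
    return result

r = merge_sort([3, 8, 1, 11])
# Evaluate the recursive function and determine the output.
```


merge_sort([3, 8, 1, 11])
Split into [3, 8] and [1, 11]
Left sorted: [3, 8]
Right sorted: [1, 11]
Merge [3, 8] and [1, 11]
= [1, 3, 8, 11]


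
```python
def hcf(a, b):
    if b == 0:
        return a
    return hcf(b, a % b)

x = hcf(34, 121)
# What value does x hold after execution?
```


hcf(34, 121)
= hcf(121, 34 % 121) = hcf(121, 34)
= hcf(34, 121 % 34) = hcf(34, 19)
= hcf(19, 34 % 19) = hcf(19, 15)
= hcf(15, 19 % 15) = hcf(15, 4)
= hcf(4, 15 % 4) = hcf(4, 3)
= hcf(3, 4 % 3) = hcf(3, 1)
= hcf(1, 3 % 1) = hcf(1, 0)
b == 0, return a = 1


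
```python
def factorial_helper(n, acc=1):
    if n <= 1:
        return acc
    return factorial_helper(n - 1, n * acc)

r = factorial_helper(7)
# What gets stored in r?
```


factorial_helper(7, 1)
= factorial_helper(6, 7 * 1) = factorial_helper(6, 7)
= factorial_helper(5, 6 * 7) = factorial_helper(5, 42)
= factorial_helper(4, 5 * 42) = factorial_helper(4, 210)
= factorial_helper(3, 4 * 210) = factorial_helper(3, 840)
= factorial_helper(2, 3 * 840) = factorial_helper(2, 2520)
= factorial_helper(1, 2 * 2520) = factorial_helper(1, 5040)
n <= 1, return acc = 5040


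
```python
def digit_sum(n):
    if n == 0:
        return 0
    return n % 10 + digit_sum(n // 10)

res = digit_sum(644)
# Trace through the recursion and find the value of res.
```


digit_sum(644)
= 4 + digit_sum(64)
= 4 + 4 + digit_sum(6)
= 4 + 4 + 6 + digit_sum(0)
= 4 + 4 + 6 + 0
= 14


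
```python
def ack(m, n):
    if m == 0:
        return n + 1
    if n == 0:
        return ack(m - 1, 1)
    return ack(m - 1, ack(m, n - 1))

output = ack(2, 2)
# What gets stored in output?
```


ack(2, 2)
= ack(1, ack(2, 1))
First compute ack(2, 1) = 5
= ack(1, 5)
= 7


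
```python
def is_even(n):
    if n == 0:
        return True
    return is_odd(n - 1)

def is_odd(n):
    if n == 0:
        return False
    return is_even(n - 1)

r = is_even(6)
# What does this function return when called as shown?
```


is_even(6)
= is_odd(5)
= is_even(4)
= is_odd(3)
= is_even(2)
= is_odd(1)
= is_even(0)
n == 0: return True
= True


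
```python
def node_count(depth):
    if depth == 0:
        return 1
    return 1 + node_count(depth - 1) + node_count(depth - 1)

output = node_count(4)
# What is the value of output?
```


node_count(4)
= 1 + node_count(3) + node_count(3)
= 1 + 2 * node_count(3)
node_count(k) = 2^(k+1) - 1
node_count(0) = 1
node_count(1) = 3
node_count(2) = 7
node_count(3) = 15
node_count(4) = 31
node_count(4) = 2^5 - 1 = 31


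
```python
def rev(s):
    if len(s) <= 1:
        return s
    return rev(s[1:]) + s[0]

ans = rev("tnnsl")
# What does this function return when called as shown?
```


rev("tnnsl")
= rev("nnsl") + "t"
= rev("nsl") + "n" + "t"
= rev("sl") + "n" + "n" + "t"
= rev("l") + "s" + "n" + "n" + "t"
= "l" + "s" + "n" + "n" + "t"
= "lsnnt"


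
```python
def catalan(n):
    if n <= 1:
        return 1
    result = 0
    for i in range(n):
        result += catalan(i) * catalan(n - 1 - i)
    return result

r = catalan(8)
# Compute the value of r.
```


catalan(8)
= sum of catalan(i) * catalan(8-1-i) for i in 0..7
First compute sub-values bottom-up:
  catalan(0) = 1, catalan(1) = 1
  catalan(2) = 1*1 + 1*1 = 2
  catalan(3) = 1*2 + 1*1 + 2*1 = 5
  catalan(4) = 1*5 + 1*2 + 2*1 + 5*1 = 14
  catalan(5) = 1*14 + 1*5 + 2*2 + 5*1 + 14*1 = 42
  catalan(6) = 1*42 + 1*14 + 2*5 + 5*2 + 14*1 + 42*1 = 132
  catalan(7) = 1*132 + 1*42 + 2*14 + 5*5 + 14*2 + 42*1 + 132*1 = 429
Now catalan(8):
  catalan(0)*catalan(7) = 1*429 = 429
  catalan(1)*catalan(6) = 1*132 = 132
  catalan(2)*catalan(5) = 2*42 = 84
  catalan(3)*catalan(4) = 5*14 = 70
  catalan(4)*catalan(3) = 14*5 = 70
  catalan(5)*catalan(2) = 42*2 = 84
  catalan(6)*catalan(1) = 132*1 = 132
  catalan(7)*catalan(0) = 429*1 = 429
= 429 + 132 + 84 + 70 + 70 + 84 + 132 + 429
= 1430


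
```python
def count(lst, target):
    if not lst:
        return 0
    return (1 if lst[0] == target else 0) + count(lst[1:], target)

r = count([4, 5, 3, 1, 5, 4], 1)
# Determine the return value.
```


count([4, 5, 3, 1, 5, 4], 1)
lst[0]=4 != 1: 0 + count([5, 3, 1, 5, 4], 1)
lst[0]=5 != 1: 0 + count([3, 1, 5, 4], 1)
lst[0]=3 != 1: 0 + count([1, 5, 4], 1)
lst[0]=1 == 1: 1 + count([5, 4], 1)
lst[0]=5 != 1: 0 + count([4], 1)
lst[0]=4 != 1: 0 + count([], 1)
= 1


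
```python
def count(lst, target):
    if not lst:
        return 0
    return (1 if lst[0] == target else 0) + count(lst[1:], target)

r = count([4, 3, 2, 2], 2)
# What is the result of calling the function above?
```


count([4, 3, 2, 2], 2)
lst[0]=4 != 2: 0 + count([3, 2, 2], 2)
lst[0]=3 != 2: 0 + count([2, 2], 2)
lst[0]=2 == 2: 1 + count([2], 2)
lst[0]=2 == 2: 1 + count([], 2)
= 2


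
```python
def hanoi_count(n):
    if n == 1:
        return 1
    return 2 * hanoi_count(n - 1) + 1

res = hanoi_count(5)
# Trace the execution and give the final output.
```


hanoi_count(5)
= 2 * hanoi_count(4) + 1
= 2 * (2 * hanoi_count(3) + 1) + 1
= 2 * (2 * (2 * hanoi_count(2) + 1) + 1) + 1
= 2 * (2 * (2 * (2 * hanoi_count(1) + 1) + 1) + 1) + 1
Now compute bottom-up:
hanoi_count(1) = 1
hanoi_count(2) = 2 * 1 + 1 = 3
hanoi_count(3) = 2 * 3 + 1 = 7
hanoi_count(4) = 2 * 7 + 1 = 15
hanoi_count(5) = 2 * 15 + 1 = 31
= 31


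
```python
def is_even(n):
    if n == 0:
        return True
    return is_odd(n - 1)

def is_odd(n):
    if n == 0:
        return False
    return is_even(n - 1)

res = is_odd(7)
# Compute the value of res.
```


is_odd(7)
= is_even(6)
= is_odd(5)
= is_even(4)
= is_odd(3)
= is_even(2)
= is_odd(1)
= is_even(0)
n == 0: return True
= True


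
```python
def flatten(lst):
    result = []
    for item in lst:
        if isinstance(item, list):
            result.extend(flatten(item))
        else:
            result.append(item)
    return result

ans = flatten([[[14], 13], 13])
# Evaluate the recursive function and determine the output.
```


flatten([[[14], 13], 13])
Processing each element:
  [[14], 13] is a list -> flatten recursively -> [14, 13]
  13 is not a list -> append 13
= [14, 13, 13]


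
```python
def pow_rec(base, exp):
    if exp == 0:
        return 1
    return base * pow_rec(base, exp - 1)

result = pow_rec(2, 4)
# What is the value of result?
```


pow_rec(2, 4)
= 2 * pow_rec(2, 3)
= 2 * 2 * pow_rec(2, 2)
= 2 * 2 * 2 * pow_rec(2, 1)
= 2 * 2 * 2 * 2 * pow_rec(2, 0)
= 2 * 2 * 2 * 2 * 1
= 16


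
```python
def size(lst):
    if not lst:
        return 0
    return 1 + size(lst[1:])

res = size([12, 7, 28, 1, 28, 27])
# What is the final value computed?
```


size([12, 7, 28, 1, 28, 27])
= 1 + size([7, 28, 1, 28, 27])
= 1 + 1 + size([28, 1, 28, 27])
= 1 + 1 + 1 + size([1, 28, 27])
= 1 + 1 + 1 + 1 + size([28, 27])
= 1 + 1 + 1 + 1 + 1 + size([27])
= 1 + 1 + 1 + 1 + 1 + 1 + size([])
= 1 + 1 + 1 + 1 + 1 + 1 + 0
= 6


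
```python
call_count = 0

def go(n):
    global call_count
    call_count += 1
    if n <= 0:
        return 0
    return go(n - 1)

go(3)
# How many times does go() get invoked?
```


go(3) calls go(2) calls ... calls go(0)
Total calls: 3 + 1 (for base case) = 4


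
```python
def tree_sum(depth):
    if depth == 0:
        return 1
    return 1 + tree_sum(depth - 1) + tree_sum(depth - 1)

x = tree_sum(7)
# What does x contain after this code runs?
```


tree_sum(7)
= 1 + tree_sum(6) + tree_sum(6)
= 1 + 2 * tree_sum(6)
tree_sum(k) = 2^(k+1) - 1
tree_sum(0) = 1
tree_sum(1) = 3
tree_sum(2) = 7
tree_sum(3) = 15
tree_sum(4) = 31
tree_sum(7) = 2^8 - 1 = 255


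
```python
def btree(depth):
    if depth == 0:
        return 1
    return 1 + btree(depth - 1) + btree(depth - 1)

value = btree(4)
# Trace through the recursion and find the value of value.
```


btree(4)
= 1 + btree(3) + btree(3)
= 1 + 2 * btree(3)
btree(k) = 2^(k+1) - 1
btree(0) = 1
btree(1) = 3
btree(2) = 7
btree(3) = 15
btree(4) = 31
btree(4) = 2^5 - 1 = 31


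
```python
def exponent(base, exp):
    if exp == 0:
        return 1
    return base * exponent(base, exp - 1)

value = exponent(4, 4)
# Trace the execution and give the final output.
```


exponent(4, 4)
= 4 * exponent(4, 3)
= 4 * 4 * exponent(4, 2)
= 4 * 4 * 4 * exponent(4, 1)
= 4 * 4 * 4 * 4 * exponent(4, 0)
= 4 * 4 * 4 * 4 * 1
= 256


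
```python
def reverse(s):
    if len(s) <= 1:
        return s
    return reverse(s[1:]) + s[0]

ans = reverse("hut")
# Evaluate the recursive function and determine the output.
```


reverse("hut")
= reverse("ut") + "h"
= reverse("t") + "u" + "h"
= "t" + "u" + "h"
= "tuh"


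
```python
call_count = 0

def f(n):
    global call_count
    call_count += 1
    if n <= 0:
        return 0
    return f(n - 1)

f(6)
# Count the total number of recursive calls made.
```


f(6) calls f(5) calls ... calls f(0)
Total calls: 6 + 1 (for base case) = 7


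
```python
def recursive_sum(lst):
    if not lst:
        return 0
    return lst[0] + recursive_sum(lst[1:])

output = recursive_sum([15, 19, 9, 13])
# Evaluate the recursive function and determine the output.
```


recursive_sum([15, 19, 9, 13])
= 15 + recursive_sum([19, 9, 13])
= 15 + 19 + recursive_sum([9, 13])
= 15 + 19 + 9 + recursive_sum([13])
= 15 + 19 + 9 + 13 + recursive_sum([])
= 15 + 19 + 9 + 13 + 0
= 56


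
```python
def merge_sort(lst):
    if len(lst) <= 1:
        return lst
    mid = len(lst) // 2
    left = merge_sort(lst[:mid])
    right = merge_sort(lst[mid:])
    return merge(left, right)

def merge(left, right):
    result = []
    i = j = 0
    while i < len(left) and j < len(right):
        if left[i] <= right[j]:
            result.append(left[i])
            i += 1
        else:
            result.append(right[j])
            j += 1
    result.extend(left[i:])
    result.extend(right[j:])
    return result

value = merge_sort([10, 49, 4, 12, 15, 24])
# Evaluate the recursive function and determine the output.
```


merge_sort([10, 49, 4, 12, 15, 24])
Split into [10, 49, 4] and [12, 15, 24]
Left sorted: [4, 10, 49]
Right sorted: [12, 15, 24]
Merge [4, 10, 49] and [12, 15, 24]
= [4, 10, 12, 15, 24, 49]


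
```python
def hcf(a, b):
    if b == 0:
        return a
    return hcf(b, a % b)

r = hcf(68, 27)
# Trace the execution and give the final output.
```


hcf(68, 27)
= hcf(27, 68 % 27) = hcf(27, 14)
= hcf(14, 27 % 14) = hcf(14, 13)
= hcf(13, 14 % 13) = hcf(13, 1)
= hcf(1, 13 % 1) = hcf(1, 0)
b == 0, return a = 1


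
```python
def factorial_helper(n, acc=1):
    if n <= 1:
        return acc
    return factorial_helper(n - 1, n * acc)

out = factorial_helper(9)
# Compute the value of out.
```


factorial_helper(9, 1)
= factorial_helper(8, 9 * 1) = factorial_helper(8, 9)
= factorial_helper(7, 8 * 9) = factorial_helper(7, 72)
= factorial_helper(6, 7 * 72) = factorial_helper(6, 504)
= factorial_helper(5, 6 * 504) = factorial_helper(5, 3024)
= factorial_helper(4, 5 * 3024) = factorial_helper(4, 15120)
= factorial_helper(3, 4 * 15120) = factorial_helper(3, 60480)
= factorial_helper(2, 3 * 60480) = factorial_helper(2, 181440)
= factorial_helper(1, 2 * 181440) = factorial_helper(1, 362880)
n <= 1, return acc = 362880


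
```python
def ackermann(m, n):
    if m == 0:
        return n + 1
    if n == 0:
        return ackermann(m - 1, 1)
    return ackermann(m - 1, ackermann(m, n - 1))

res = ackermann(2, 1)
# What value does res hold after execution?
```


ackermann(2, 1)
= ackermann(1, ackermann(2, 0))
First compute ackermann(2, 0) = 3
= ackermann(1, 3)
= 5


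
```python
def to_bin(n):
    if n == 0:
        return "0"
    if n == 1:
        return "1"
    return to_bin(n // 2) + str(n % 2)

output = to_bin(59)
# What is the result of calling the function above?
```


to_bin(59)
= to_bin(29) + "1"
= to_bin(14) + "1" + "1"
= to_bin(7) + "0" + "1" + "1"
= to_bin(3) + "1" + "0" + "1" + "1"
= to_bin(1) + "1" + "1" + "0" + "1" + "1"
= "1" + "1" + "1" + "0" + "1" + "1"
= "111011"


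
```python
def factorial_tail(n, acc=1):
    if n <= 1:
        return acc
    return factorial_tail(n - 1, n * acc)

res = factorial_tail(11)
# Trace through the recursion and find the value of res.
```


factorial_tail(11, 1)
= factorial_tail(10, 11 * 1) = factorial_tail(10, 11)
= factorial_tail(9, 10 * 11) = factorial_tail(9, 110)
= factorial_tail(8, 9 * 110) = factorial_tail(8, 990)
= factorial_tail(7, 8 * 990) = factorial_tail(7, 7920)
= factorial_tail(6, 7 * 7920) = factorial_tail(6, 55440)
= factorial_tail(5, 6 * 55440) = factorial_tail(5, 332640)
= factorial_tail(4, 5 * 332640) = factorial_tail(4, 1663200)
= factorial_tail(3, 4 * 1663200) = factorial_tail(3, 6652800)
= factorial_tail(2, 3 * 6652800) = factorial_tail(2, 19958400)
= factorial_tail(1, 2 * 19958400) = factorial_tail(1, 39916800)
n <= 1, return acc = 39916800


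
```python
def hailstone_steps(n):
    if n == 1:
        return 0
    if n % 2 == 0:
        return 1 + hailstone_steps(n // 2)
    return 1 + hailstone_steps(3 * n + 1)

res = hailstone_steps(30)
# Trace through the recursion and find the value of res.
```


hailstone_steps(30)
30 is even -> hailstone_steps(15)
15 is odd -> 3*15+1 = 46 -> hailstone_steps(46)
46 is even -> hailstone_steps(23)
23 is odd -> 3*23+1 = 70 -> hailstone_steps(70)
70 is even -> hailstone_steps(35)
35 is odd -> 3*35+1 = 106 -> hailstone_steps(106)
106 is even -> hailstone_steps(53)
53 is odd -> 3*53+1 = 160 -> hailstone_steps(160)
160 is even -> hailstone_steps(80)
80 is even -> hailstone_steps(40)
40 is even -> hailstone_steps(20)
20 is even -> hailstone_steps(10)
10 is even -> hailstone_steps(5)
5 is odd -> 3*5+1 = 16 -> hailstone_steps(16)
16 is even -> hailstone_steps(8)
8 is even -> hailstone_steps(4)
4 is even -> hailstone_steps(2)
2 is even -> hailstone_steps(1)
Reached 1 after 18 steps
= 18


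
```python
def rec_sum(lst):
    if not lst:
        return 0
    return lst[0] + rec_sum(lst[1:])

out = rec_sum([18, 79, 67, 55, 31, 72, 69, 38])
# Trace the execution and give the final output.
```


rec_sum([18, 79, 67, 55, 31, 72, 69, 38])
= 18 + rec_sum([79, 67, 55, 31, 72, 69, 38])
= 18 + 79 + rec_sum([67, 55, 31, 72, 69, 38])
= 18 + 79 + 67 + rec_sum([55, 31, 72, 69, 38])
= 18 + 79 + 67 + 55 + rec_sum([31, 72, 69, 38])
= 18 + 79 + 67 + 55 + 31 + rec_sum([72, 69, 38])
= 18 + 79 + 67 + 55 + 31 + 72 + rec_sum([69, 38])
= 18 + 79 + 67 + 55 + 31 + 72 + 69 + rec_sum([38])
= 18 + 79 + 67 + 55 + 31 + 72 + 69 + 38 + rec_sum([])
= 18 + 79 + 67 + 55 + 31 + 72 + 69 + 38 + 0
= 429


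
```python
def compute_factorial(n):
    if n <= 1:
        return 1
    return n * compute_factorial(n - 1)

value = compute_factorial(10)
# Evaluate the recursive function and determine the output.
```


compute_factorial(10)
= 10 * compute_factorial(9)
= 10 * 9 * compute_factorial(8)
= 10 * 9 * 8 * compute_factorial(7)
= 10 * 9 * 8 * 7 * compute_factorial(6)
= 10 * 9 * 8 * 7 * 6 * compute_factorial(5)
= 10 * 9 * 8 * 7 * 6 * 5 * compute_factorial(4)
= 10 * 9 * 8 * 7 * 6 * 5 * 4 * compute_factorial(3)
= 10 * 9 * 8 * 7 * 6 * 5 * 4 * 3 * compute_factorial(2)
= 10 * 9 * 8 * 7 * 6 * 5 * 4 * 3 * 2 * compute_factorial(1)
= 10 * 9 * 8 * 7 * 6 * 5 * 4 * 3 * 2 * 1
= 3628800


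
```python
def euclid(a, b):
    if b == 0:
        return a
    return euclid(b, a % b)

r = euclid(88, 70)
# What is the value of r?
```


euclid(88, 70)
= euclid(70, 88 % 70) = euclid(70, 18)
= euclid(18, 70 % 18) = euclid(18, 16)
= euclid(16, 18 % 16) = euclid(16, 2)
= euclid(2, 16 % 2) = euclid(2, 0)
b == 0, return a = 2


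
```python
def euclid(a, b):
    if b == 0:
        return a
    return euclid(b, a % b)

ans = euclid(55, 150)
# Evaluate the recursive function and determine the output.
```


euclid(55, 150)
= euclid(150, 55 % 150) = euclid(150, 55)
= euclid(55, 150 % 55) = euclid(55, 40)
= euclid(40, 55 % 40) = euclid(40, 15)
= euclid(15, 40 % 15) = euclid(15, 10)
= euclid(10, 15 % 10) = euclid(10, 5)
= euclid(5, 10 % 5) = euclid(5, 0)
b == 0, return a = 5


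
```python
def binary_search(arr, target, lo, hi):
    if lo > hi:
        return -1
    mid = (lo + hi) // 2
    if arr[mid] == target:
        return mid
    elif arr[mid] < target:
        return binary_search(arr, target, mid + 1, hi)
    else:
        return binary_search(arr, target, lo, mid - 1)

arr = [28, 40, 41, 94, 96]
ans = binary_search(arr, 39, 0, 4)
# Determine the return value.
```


binary_search(arr, 39, 0, 4)
lo=0, hi=4, mid=2, arr[mid]=41
41 > 39, search left half
lo=0, hi=1, mid=0, arr[mid]=28
28 < 39, search right half
lo=1, hi=1, mid=1, arr[mid]=40
40 > 39, search left half
lo > hi, target not found, return -1
= -1


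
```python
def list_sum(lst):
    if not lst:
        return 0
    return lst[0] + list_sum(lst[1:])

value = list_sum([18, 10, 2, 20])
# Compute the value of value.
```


list_sum([18, 10, 2, 20])
= 18 + list_sum([10, 2, 20])
= 18 + 10 + list_sum([2, 20])
= 18 + 10 + 2 + list_sum([20])
= 18 + 10 + 2 + 20 + list_sum([])
= 18 + 10 + 2 + 20 + 0
= 50


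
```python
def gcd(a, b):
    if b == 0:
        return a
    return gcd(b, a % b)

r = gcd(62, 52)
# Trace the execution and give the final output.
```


gcd(62, 52)
= gcd(52, 62 % 52) = gcd(52, 10)
= gcd(10, 52 % 10) = gcd(10, 2)
= gcd(2, 10 % 2) = gcd(2, 0)
b == 0, return a = 2


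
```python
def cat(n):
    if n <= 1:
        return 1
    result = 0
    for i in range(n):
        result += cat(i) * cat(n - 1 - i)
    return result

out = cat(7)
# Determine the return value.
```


cat(7)
= sum of cat(i) * cat(7-1-i) for i in 0..6
First compute sub-values bottom-up:
  cat(0) = 1, cat(1) = 1
  cat(2) = 1*1 + 1*1 = 2
  cat(3) = 1*2 + 1*1 + 2*1 = 5
  cat(4) = 1*5 + 1*2 + 2*1 + 5*1 = 14
  cat(5) = 1*14 + 1*5 + 2*2 + 5*1 + 14*1 = 42
  cat(6) = 1*42 + 1*14 + 2*5 + 5*2 + 14*1 + 42*1 = 132
Now cat(7):
  cat(0)*cat(6) = 1*132 = 132
  cat(1)*cat(5) = 1*42 = 42
  cat(2)*cat(4) = 2*14 = 28
  cat(3)*cat(3) = 5*5 = 25
  cat(4)*cat(2) = 14*2 = 28
  cat(5)*cat(1) = 42*1 = 42
  cat(6)*cat(0) = 132*1 = 132
= 132 + 42 + 28 + 25 + 28 + 42 + 132
= 429


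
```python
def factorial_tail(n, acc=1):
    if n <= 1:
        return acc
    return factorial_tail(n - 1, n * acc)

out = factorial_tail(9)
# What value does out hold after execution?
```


factorial_tail(9, 1)
= factorial_tail(8, 9 * 1) = factorial_tail(8, 9)
= factorial_tail(7, 8 * 9) = factorial_tail(7, 72)
= factorial_tail(6, 7 * 72) = factorial_tail(6, 504)
= factorial_tail(5, 6 * 504) = factorial_tail(5, 3024)
= factorial_tail(4, 5 * 3024) = factorial_tail(4, 15120)
= factorial_tail(3, 4 * 15120) = factorial_tail(3, 60480)
= factorial_tail(2, 3 * 60480) = factorial_tail(2, 181440)
= factorial_tail(1, 2 * 181440) = factorial_tail(1, 362880)
n <= 1, return acc = 362880


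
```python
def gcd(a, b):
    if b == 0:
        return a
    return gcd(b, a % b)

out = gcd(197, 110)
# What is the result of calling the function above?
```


gcd(197, 110)
= gcd(110, 197 % 110) = gcd(110, 87)
= gcd(87, 110 % 87) = gcd(87, 23)
= gcd(23, 87 % 23) = gcd(23, 18)
= gcd(18, 23 % 18) = gcd(18, 5)
= gcd(5, 18 % 5) = gcd(5, 3)
= gcd(3, 5 % 3) = gcd(3, 2)
= gcd(2, 3 % 2) = gcd(2, 1)
= gcd(1, 2 % 1) = gcd(1, 0)
b == 0, return a = 1


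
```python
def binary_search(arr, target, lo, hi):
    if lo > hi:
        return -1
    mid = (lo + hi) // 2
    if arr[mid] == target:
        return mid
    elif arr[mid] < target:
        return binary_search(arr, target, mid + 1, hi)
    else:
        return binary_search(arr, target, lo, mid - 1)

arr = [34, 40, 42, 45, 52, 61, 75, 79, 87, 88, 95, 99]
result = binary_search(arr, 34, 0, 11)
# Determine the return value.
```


binary_search(arr, 34, 0, 11)
lo=0, hi=11, mid=5, arr[mid]=61
61 > 34, search left half
lo=0, hi=4, mid=2, arr[mid]=42
42 > 34, search left half
lo=0, hi=1, mid=0, arr[mid]=34
arr[0] == 34, found at index 0
= 0


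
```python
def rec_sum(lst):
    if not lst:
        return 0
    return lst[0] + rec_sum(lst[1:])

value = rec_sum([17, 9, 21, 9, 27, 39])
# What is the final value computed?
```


rec_sum([17, 9, 21, 9, 27, 39])
= 17 + rec_sum([9, 21, 9, 27, 39])
= 17 + 9 + rec_sum([21, 9, 27, 39])
= 17 + 9 + 21 + rec_sum([9, 27, 39])
= 17 + 9 + 21 + 9 + rec_sum([27, 39])
= 17 + 9 + 21 + 9 + 27 + rec_sum([39])
= 17 + 9 + 21 + 9 + 27 + 39 + rec_sum([])
= 17 + 9 + 21 + 9 + 27 + 39 + 0
= 122


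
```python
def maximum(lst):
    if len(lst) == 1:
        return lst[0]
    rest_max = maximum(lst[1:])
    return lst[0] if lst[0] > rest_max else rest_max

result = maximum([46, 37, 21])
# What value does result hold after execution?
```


maximum([46, 37, 21])
= compare 46 with maximum([37, 21])
= compare 37 with maximum([21])
Base: maximum([21]) = 21
compare 37 with 21: max = 37
compare 46 with 37: max = 46
= 46


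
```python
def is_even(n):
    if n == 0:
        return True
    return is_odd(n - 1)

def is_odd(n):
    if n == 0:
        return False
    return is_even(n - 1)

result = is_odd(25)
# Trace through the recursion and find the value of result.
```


is_odd(25)
= is_even(24)
= is_odd(23)
= is_even(22)
= is_odd(21)
= is_even(20)
= is_odd(19)
= is_even(18)
= is_odd(17)
= is_even(16)
= is_odd(15)
= is_even(14)
= is_odd(13)
= is_even(12)
= is_odd(11)
= is_even(10)
= is_odd(9)
= is_even(8)
= is_odd(7)
= is_even(6)
= is_odd(5)
= is_even(4)
= is_odd(3)
= is_even(2)
= is_odd(1)
= is_even(0)
n == 0: return True
= True


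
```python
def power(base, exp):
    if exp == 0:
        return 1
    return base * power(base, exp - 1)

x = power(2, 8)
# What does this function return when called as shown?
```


power(2, 8)
= 2 * power(2, 7)
= 2 * 2 * power(2, 6)
= 2 * 2 * 2 * power(2, 5)
= 2 * 2 * 2 * 2 * power(2, 4)
= 2 * 2 * 2 * 2 * 2 * power(2, 3)
= 2 * 2 * 2 * 2 * 2 * 2 * power(2, 2)
= 2 * 2 * 2 * 2 * 2 * 2 * 2 * power(2, 1)
= 2 * 2 * 2 * 2 * 2 * 2 * 2 * 2 * power(2, 0)
= 2 * 2 * 2 * 2 * 2 * 2 * 2 * 2 * 1
= 256


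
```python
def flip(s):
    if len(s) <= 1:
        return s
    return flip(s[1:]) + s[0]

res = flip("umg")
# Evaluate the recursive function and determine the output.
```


flip("umg")
= flip("mg") + "u"
= flip("g") + "m" + "u"
= "g" + "m" + "u"
= "gmu"


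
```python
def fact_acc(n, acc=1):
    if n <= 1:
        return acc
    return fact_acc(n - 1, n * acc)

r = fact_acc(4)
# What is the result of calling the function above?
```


fact_acc(4, 1)
= fact_acc(3, 4 * 1) = fact_acc(3, 4)
= fact_acc(2, 3 * 4) = fact_acc(2, 12)
= fact_acc(1, 2 * 12) = fact_acc(1, 24)
n <= 1, return acc = 24


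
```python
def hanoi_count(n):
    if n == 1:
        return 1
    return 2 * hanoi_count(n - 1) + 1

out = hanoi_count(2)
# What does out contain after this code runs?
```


hanoi_count(2)
= 2 * hanoi_count(1) + 1
Now compute bottom-up:
hanoi_count(1) = 1
hanoi_count(2) = 2 * 1 + 1 = 3
= 3


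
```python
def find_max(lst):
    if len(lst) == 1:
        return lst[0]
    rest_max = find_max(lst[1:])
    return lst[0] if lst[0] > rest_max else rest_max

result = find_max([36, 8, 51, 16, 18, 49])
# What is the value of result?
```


find_max([36, 8, 51, 16, 18, 49])
= compare 36 with find_max([8, 51, 16, 18, 49])
= compare 8 with find_max([51, 16, 18, 49])
= compare 51 with find_max([16, 18, 49])
= compare 16 with find_max([18, 49])
= compare 18 with find_max([49])
Base: find_max([49]) = 49
compare 18 with 49: max = 49
compare 16 with 49: max = 49
compare 51 with 49: max = 51
compare 8 with 51: max = 51
compare 36 with 51: max = 51
= 51


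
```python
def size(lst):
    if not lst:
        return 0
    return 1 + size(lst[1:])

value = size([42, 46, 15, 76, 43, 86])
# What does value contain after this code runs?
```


size([42, 46, 15, 76, 43, 86])
= 1 + size([46, 15, 76, 43, 86])
= 1 + 1 + size([15, 76, 43, 86])
= 1 + 1 + 1 + size([76, 43, 86])
= 1 + 1 + 1 + 1 + size([43, 86])
= 1 + 1 + 1 + 1 + 1 + size([86])
= 1 + 1 + 1 + 1 + 1 + 1 + size([])
= 1 + 1 + 1 + 1 + 1 + 1 + 0
= 6


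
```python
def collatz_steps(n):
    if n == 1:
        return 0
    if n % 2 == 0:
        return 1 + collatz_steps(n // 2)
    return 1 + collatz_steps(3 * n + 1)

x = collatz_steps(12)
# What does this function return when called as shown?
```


collatz_steps(12)
12 is even -> collatz_steps(6)
6 is even -> collatz_steps(3)
3 is odd -> 3*3+1 = 10 -> collatz_steps(10)
10 is even -> collatz_steps(5)
5 is odd -> 3*5+1 = 16 -> collatz_steps(16)
16 is even -> collatz_steps(8)
8 is even -> collatz_steps(4)
4 is even -> collatz_steps(2)
2 is even -> collatz_steps(1)
Reached 1 after 9 steps
= 9


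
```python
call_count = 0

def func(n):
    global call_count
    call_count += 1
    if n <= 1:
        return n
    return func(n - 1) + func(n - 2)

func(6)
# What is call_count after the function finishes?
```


func(6) calls func(5) and func(4); each non-base call branches into two more.
Let C(k) = total number of calls made by func(k), including the call to func(k) itself.
Base cases: C(0) = 1, C(1) = 1
Recurrence: C(k) = 1 + C(k-1) + C(k-2)
  C(2) = 1 + C(1) + C(0) = 1 + 1 + 1 = 3
  C(3) = 1 + C(2) + C(1) = 1 + 3 + 1 = 5
  C(4) = 1 + C(3) + C(2) = 1 + 5 + 3 = 9
  C(5) = 1 + C(4) + C(3) = 1 + 9 + 5 = 15
  C(6) = 1 + C(5) + C(4) = 1 + 15 + 9 = 25
Total calls = C(6) = 25


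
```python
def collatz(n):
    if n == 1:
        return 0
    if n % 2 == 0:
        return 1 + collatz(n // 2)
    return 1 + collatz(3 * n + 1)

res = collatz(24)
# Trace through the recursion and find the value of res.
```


collatz(24)
24 is even -> collatz(12)
12 is even -> collatz(6)
6 is even -> collatz(3)
3 is odd -> 3*3+1 = 10 -> collatz(10)
10 is even -> collatz(5)
5 is odd -> 3*5+1 = 16 -> collatz(16)
16 is even -> collatz(8)
8 is even -> collatz(4)
4 is even -> collatz(2)
2 is even -> collatz(1)
Reached 1 after 10 steps
= 10


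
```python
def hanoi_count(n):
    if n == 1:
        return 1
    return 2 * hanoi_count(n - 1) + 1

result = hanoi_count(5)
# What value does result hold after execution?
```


hanoi_count(5)
= 2 * hanoi_count(4) + 1
= 2 * (2 * hanoi_count(3) + 1) + 1
= 2 * (2 * (2 * hanoi_count(2) + 1) + 1) + 1
= 2 * (2 * (2 * (2 * hanoi_count(1) + 1) + 1) + 1) + 1
Now compute bottom-up:
hanoi_count(1) = 1
hanoi_count(2) = 2 * 1 + 1 = 3
hanoi_count(3) = 2 * 3 + 1 = 7
hanoi_count(4) = 2 * 7 + 1 = 15
hanoi_count(5) = 2 * 15 + 1 = 31
= 31
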